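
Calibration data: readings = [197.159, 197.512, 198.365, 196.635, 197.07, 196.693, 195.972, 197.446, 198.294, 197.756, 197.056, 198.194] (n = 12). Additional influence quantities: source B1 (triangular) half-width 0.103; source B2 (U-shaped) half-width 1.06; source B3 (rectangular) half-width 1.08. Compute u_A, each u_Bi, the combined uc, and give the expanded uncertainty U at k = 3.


mean = (197.159 + 197.512 + 198.365 + 196.635 + 197.07 + 196.693 + 195.972 + 197.446 + 198.294 + 197.756 + 197.056 + 198.194) / 12 = 197.346
s = sqrt(sum((x - mean)^2)/(n-1)) = 0.73093191
u_A = s / sqrt(n) = 0.73093191 / sqrt(12) = 0.21100187
u_B1 = 0.103 / sqrt(6) = 0.042049574
u_B2 = 1.06 / sqrt(2) = 0.74953319
u_B3 = 1.08 / sqrt(3) = 0.62353829
uc = sqrt(0.21100187^2 + 0.042049574^2 + 0.74953319^2 + 0.62353829^2) = 0.99844377
U = k * uc = 3 * 0.99844377
U = 2.9953

2.9953


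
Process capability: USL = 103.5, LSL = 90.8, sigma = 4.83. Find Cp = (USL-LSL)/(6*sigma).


Cp = (USL - LSL) / (6 * sigma)
= (103.5 - 90.8) / (6 * 4.83)
= 12.7000 / 28.9800
= 0.4382

0.4382


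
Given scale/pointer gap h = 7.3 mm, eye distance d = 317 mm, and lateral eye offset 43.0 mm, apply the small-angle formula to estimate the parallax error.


error = h * offset / d
= 7.3 * 43.0 / 317
= 0.9902

0.9902


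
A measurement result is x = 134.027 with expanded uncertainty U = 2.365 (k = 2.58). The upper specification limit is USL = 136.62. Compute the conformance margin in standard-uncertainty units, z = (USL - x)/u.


u = U / k = 2.365 / 2.58 = 0.91666667
margin = |USL - x| = |136.62 - 134.027| = 2.593
z = margin / u = 2.593 / 0.91666667
z = 2.8287

2.8287


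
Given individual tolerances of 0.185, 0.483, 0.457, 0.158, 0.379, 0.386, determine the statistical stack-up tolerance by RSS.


RSS = sqrt(0.185^2 + 0.483^2 + 0.457^2 + 0.158^2 + 0.379^2 + 0.386^2)
= sqrt(0.793964)
= 0.8910

0.8910


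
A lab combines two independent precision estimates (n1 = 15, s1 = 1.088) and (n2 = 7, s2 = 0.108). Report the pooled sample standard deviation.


s_p = sqrt(((n1-1)*s1^2 + (n2-1)*s2^2) / (n1+n2-2))
numerator = (15-1)*1.088^2 + (7-1)*0.108^2 = 16.572416 + 0.069984 = 16.6424
denominator = 15 + 7 - 2 = 20
s_p^2 = 16.6424 / 20 = 0.83212
s_p = sqrt(0.83212) = 0.9122

0.9122


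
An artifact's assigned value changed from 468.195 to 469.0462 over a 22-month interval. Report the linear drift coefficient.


rate = (v2 - v1) / months
= (469.0462 - 468.195) / 22
= 0.8512 / 22
= 0.0387

0.0387


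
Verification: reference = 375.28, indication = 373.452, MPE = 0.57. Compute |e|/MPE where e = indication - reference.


e = indication - reference = 373.452 - 375.28 = -1.8280
|e| = 1.8280
ratio = |e| / MPE = 1.8280 / 0.57
ratio = 3.2070

3.2070


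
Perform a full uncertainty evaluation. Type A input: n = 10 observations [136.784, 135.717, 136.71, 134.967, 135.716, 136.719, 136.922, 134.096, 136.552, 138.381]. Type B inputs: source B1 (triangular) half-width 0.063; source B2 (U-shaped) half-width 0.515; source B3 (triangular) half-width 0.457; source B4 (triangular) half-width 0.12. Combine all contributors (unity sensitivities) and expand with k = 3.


mean = (136.784 + 135.717 + 136.71 + 134.967 + 135.716 + 136.719 + 136.922 + 134.096 + 136.552 + 138.381) / 10 = 136.2564
s = sqrt(sum((x - mean)^2)/(n-1)) = 1.1858099
u_A = s / sqrt(n) = 1.1858099 / sqrt(10) = 0.37498602
u_B1 = 0.063 / sqrt(6) = 0.025719642
u_B2 = 0.515 / sqrt(2) = 0.36415999
u_B3 = 0.457 / sqrt(6) = 0.18656947
u_B4 = 0.12 / sqrt(6) = 0.048989795
uc = sqrt(0.37498602^2 + 0.025719642^2 + 0.36415999^2 + 0.18656947^2 + 0.048989795^2) = 0.55776042
U = k * uc = 3 * 0.55776042
U = 1.6733

1.6733


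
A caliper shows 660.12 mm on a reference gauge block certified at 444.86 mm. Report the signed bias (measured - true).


Systematic error = measured - true
= 660.12 - 444.86
= 215.2600

215.2600


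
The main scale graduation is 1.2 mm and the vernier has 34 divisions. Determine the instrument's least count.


LC = MSD / n_div
= 1.2 / 34
= 0.0353

0.0353


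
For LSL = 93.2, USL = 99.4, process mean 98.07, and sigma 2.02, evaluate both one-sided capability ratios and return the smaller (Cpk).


Cpu = (USL - mean) / (3*sigma) = (99.4 - 98.07) / (3*2.02) = 0.2195
Cpl = (mean - LSL) / (3*sigma) = (98.07 - 93.2) / (3*2.02) = 0.8036
Cpk = min(Cpu, Cpl) = 0.2195

0.2195


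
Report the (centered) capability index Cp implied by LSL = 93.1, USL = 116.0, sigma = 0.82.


Cp = (USL - LSL) / (6 * sigma)
= (116.0 - 93.1) / (6 * 0.82)
= 22.9000 / 4.9200
= 4.6545

4.6545


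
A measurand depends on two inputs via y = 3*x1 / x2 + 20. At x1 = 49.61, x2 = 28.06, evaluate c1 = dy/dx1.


y = 3*x1 / x2 + 20
dy/dx1 = 3/x2
Evaluate at x2 = 28.06: c1 = 3 / 28.06
c1 = 0.1069

0.1069


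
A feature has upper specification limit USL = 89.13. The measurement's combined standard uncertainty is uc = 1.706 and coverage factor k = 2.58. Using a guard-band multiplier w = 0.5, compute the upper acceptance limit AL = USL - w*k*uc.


U = k * uc = 2.58 * 1.706 = 4.40148
guard band g = w * U = 0.5 * 4.40148 = 2.20074
AL = USL - g = 89.13 - 2.20074
AL = 86.9293

86.9293


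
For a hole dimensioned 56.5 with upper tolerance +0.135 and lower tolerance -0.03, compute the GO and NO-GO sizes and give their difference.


GO = nominal - lower_tol (smallest hole = maximum material condition)
GO = 56.5 - 0.03 = 56.47
NO-GO = nominal + upper_tol (largest hole = least material condition)
NO-GO = 56.5 + 0.135 = 56.635
spread = NO-GO - GO = 56.635 - 56.47 = 0.1650

0.1650


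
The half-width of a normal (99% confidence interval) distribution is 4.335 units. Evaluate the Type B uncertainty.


u_B = half_width / 2.576
u_B = 4.335 / 2.576
u_B = 1.6828

1.6828


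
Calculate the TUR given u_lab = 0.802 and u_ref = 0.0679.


TUR = u_lab / u_ref
= 0.802 / 0.0679
= 11.8115

11.8115


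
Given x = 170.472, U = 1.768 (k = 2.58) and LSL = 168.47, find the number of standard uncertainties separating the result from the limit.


u = U / k = 1.768 / 2.58 = 0.68527132
margin = |LSL - x| = |168.47 - 170.472| = 2.002
z = margin / u = 2.002 / 0.68527132
z = 2.9215

2.9215


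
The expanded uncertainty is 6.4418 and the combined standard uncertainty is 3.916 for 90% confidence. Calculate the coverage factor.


k = U / uc
k = 6.4418 / 3.916
k = 1.645

1.645


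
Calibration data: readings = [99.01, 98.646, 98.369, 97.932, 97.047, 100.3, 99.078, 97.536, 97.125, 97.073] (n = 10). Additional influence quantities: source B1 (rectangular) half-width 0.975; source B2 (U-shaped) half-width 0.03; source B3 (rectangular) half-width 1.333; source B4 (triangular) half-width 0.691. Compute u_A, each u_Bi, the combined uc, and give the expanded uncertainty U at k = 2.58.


mean = (99.01 + 98.646 + 98.369 + 97.932 + 97.047 + 100.3 + 99.078 + 97.536 + 97.125 + 97.073) / 10 = 98.2116
s = sqrt(sum((x - mean)^2)/(n-1)) = 1.0713957
u_A = s / sqrt(n) = 1.0713957 / sqrt(10) = 0.33880507
u_B1 = 0.975 / sqrt(3) = 0.56291651
u_B2 = 0.03 / sqrt(2) = 0.021213203
u_B3 = 1.333 / sqrt(3) = 0.76960791
u_B4 = 0.691 / sqrt(6) = 0.28209957
uc = sqrt(0.33880507^2 + 0.56291651^2 + 0.021213203^2 + 0.76960791^2 + 0.28209957^2) = 1.0507095
U = k * uc = 2.58 * 1.0507095
U = 2.7108

2.7108


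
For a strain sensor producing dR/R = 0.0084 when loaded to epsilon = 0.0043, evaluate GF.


GF = (dR/R) / epsilon
= 0.0084 / 0.0043
= 1.9535

1.9535


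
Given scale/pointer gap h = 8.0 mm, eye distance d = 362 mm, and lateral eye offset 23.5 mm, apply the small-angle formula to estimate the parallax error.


error = h * offset / d
= 8.0 * 23.5 / 362
= 0.5193

0.5193


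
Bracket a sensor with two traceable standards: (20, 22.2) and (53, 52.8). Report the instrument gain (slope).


slope = (y2 - y1) / (x2 - x1)
= (52.8 - 22.2) / (53 - 20)
= 30.6000 / 33
= 0.9273

0.9273


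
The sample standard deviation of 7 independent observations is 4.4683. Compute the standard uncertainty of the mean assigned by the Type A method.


u_A = s / sqrt(n)
u_A = 4.4683 / sqrt(7)
u_A = 4.4683 / 2.6457513
u_A = 1.6889

1.6889


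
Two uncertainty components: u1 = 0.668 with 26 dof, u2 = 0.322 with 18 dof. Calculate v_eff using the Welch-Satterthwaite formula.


uc = sqrt(u1^2 + u2^2) = sqrt(0.668^2 + 0.322^2) = 0.74155782
v_eff = uc^4 / (u1^4/v1 + u2^4/v2)
= 0.74155782^4 / (0.668^4/26 + 0.322^4/18)
= 0.30239881 / 0.0082555451
v_eff = 36.6298

36.6298


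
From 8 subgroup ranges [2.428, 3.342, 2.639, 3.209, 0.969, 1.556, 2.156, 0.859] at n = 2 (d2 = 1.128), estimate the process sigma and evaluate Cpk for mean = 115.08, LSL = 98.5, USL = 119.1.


R_bar = (2.428 + 3.342 + 2.639 + 3.209 + 0.969 + 1.556 + 2.156 + 0.859) / 8 = 2.14475
sigma = R_bar / d2 = 2.14475 / 1.128 = 1.9013741
Cp = (USL - LSL)/(6*sigma) = (119.1 - 98.5)/(6*1.9013741) = 1.8057
Cpu = (119.1 - 115.08)/(3*1.9013741) = 0.7048
Cpl = (115.08 - 98.5)/(3*1.9013741) = 2.9067
Cpk = min(Cpu, Cpl) = 0.7048

0.7048


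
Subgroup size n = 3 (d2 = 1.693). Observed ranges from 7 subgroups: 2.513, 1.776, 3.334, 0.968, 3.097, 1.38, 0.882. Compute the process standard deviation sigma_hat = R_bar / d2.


R_bar = (2.513 + 1.776 + 3.334 + 0.968 + 3.097 + 1.38 + 0.882) / 7
R_bar = 13.95 / 7 = 1.9928571
sigma_hat = R_bar / d2 = 1.9928571 / 1.693 = 1.1771

1.1771


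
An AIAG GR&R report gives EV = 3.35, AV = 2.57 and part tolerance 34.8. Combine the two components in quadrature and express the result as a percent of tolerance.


GRR = sqrt(EV^2 + AV^2) = sqrt(3.35^2 + 2.57^2) = 4.2222506
%GRR = GRR / tol * 100 = 4.2222506 / 34.8 * 100
%GRR = 12.1329

12.1329


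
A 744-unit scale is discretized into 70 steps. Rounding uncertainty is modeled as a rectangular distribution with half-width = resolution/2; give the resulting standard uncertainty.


resolution = range / divisions
resolution = 744 / 70 = 10.628571
u_res = resolution / (2*sqrt(3))
u_res = 10.628571 / 3.4641016
u_res = 3.0682

3.0682


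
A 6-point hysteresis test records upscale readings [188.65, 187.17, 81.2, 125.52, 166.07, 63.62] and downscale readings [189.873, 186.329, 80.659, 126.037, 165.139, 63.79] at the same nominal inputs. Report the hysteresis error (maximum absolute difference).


|188.65 - 189.873| = 1.2230
|187.17 - 186.329| = 0.8410
|81.2 - 80.659| = 0.5410
|125.52 - 126.037| = 0.5170
|166.07 - 165.139| = 0.9310
|63.62 - 63.79| = 0.1700
hysteresis = max(diffs) = 1.2230

1.2230


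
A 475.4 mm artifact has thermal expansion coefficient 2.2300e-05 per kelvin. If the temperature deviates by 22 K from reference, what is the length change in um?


dL = L * alpha * dT
= 475.4 * 2.2300e-05 * 22
= 0.2332312 mm
dL_um = 0.2332312 * 1000 = 233.2312 um

233.2312


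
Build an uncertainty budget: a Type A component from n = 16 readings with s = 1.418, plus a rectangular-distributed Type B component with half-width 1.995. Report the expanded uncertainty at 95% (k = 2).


u_A = s / sqrt(n) = 1.418 / sqrt(16) = 0.3545
u_B = half_width / sqrt(3) = 1.995 / sqrt(3) = 1.1518138
uc = sqrt(u_A^2 + u_B^2) = sqrt(0.3545^2 + 1.1518138^2) = 1.2051329
U = k * uc = 2 * 1.2051329
U = 2.4103

2.4103


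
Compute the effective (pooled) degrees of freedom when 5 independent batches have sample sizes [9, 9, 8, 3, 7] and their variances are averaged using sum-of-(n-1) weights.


nu = sum_i (n_i - 1)
nu = ((9 - 1) + (9 - 1) + (8 - 1) + (3 - 1) + (7 - 1))
nu = 8 + 8 + 7 + 2 + 6
nu = 31

31


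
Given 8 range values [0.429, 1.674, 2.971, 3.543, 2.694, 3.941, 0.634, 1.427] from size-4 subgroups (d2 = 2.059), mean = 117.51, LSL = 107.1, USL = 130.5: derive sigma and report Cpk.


R_bar = (0.429 + 1.674 + 2.971 + 3.543 + 2.694 + 3.941 + 0.634 + 1.427) / 8 = 2.164125
sigma = R_bar / d2 = 2.164125 / 2.059 = 1.0510563
Cp = (USL - LSL)/(6*sigma) = (130.5 - 107.1)/(6*1.0510563) = 3.7106
Cpu = (130.5 - 117.51)/(3*1.0510563) = 4.1197
Cpl = (117.51 - 107.1)/(3*1.0510563) = 3.3014
Cpk = min(Cpu, Cpl) = 3.3014

3.3014


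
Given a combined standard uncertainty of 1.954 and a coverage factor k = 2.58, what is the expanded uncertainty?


U = k * uc
U = 2.58 * 1.954
U = 5.0413

5.0413


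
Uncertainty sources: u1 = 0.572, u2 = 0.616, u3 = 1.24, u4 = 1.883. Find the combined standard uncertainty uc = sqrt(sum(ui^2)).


uc = sqrt(0.572^2 + 0.616^2 + 1.24^2 + 1.883^2)
uc = sqrt(5.789929)
uc = 2.4062

2.4062


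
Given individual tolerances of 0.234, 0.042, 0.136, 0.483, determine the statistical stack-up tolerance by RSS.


RSS = sqrt(0.234^2 + 0.042^2 + 0.136^2 + 0.483^2)
= sqrt(0.308305)
= 0.5553

0.5553


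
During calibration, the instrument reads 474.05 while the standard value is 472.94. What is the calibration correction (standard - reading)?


Correction = standard - reading
= 472.94 - 474.05
= -1.1100

-1.1100


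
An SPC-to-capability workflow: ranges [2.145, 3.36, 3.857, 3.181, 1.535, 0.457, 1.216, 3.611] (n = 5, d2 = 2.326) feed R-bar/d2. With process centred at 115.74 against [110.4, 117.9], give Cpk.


R_bar = (2.145 + 3.36 + 3.857 + 3.181 + 1.535 + 0.457 + 1.216 + 3.611) / 8 = 2.42025
sigma = R_bar / d2 = 2.42025 / 2.326 = 1.0405202
Cp = (USL - LSL)/(6*sigma) = (117.9 - 110.4)/(6*1.0405202) = 1.2013
Cpu = (117.9 - 115.74)/(3*1.0405202) = 0.6920
Cpl = (115.74 - 110.4)/(3*1.0405202) = 1.7107
Cpk = min(Cpu, Cpl) = 0.6920

0.6920


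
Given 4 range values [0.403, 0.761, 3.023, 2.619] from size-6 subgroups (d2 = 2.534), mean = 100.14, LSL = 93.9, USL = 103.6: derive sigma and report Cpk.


R_bar = (0.403 + 0.761 + 3.023 + 2.619) / 4 = 1.7015
sigma = R_bar / d2 = 1.7015 / 2.534 = 0.67146803
Cp = (USL - LSL)/(6*sigma) = (103.6 - 93.9)/(6*0.67146803) = 2.4077
Cpu = (103.6 - 100.14)/(3*0.67146803) = 1.7176
Cpl = (100.14 - 93.9)/(3*0.67146803) = 3.0977
Cpk = min(Cpu, Cpl) = 1.7176

1.7176


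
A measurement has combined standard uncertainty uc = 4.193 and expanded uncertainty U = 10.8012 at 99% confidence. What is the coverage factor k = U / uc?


k = U / uc
k = 10.8012 / 4.193
k = 2.576

2.576


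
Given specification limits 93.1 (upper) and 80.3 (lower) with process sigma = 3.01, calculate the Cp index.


Cp = (USL - LSL) / (6 * sigma)
= (93.1 - 80.3) / (6 * 3.01)
= 12.8000 / 18.0600
= 0.7087

0.7087


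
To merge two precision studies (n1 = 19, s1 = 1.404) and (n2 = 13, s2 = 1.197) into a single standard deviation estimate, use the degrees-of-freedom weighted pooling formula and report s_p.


s_p = sqrt(((n1-1)*s1^2 + (n2-1)*s2^2) / (n1+n2-2))
numerator = (19-1)*1.404^2 + (13-1)*1.197^2 = 35.481888 + 17.193708 = 52.675596
denominator = 19 + 13 - 2 = 30
s_p^2 = 52.675596 / 30 = 1.7558532
s_p = sqrt(1.7558532) = 1.3251

1.3251


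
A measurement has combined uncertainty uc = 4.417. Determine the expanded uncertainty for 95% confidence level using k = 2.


U = k * uc
U = 2 * 4.417
U = 8.8340

8.8340


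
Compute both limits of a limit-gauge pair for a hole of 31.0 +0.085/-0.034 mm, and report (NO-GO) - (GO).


GO = nominal - lower_tol (smallest hole = maximum material condition)
GO = 31.0 - 0.034 = 30.966
NO-GO = nominal + upper_tol (largest hole = least material condition)
NO-GO = 31.0 + 0.085 = 31.085
spread = NO-GO - GO = 31.085 - 30.966 = 0.1190

0.1190


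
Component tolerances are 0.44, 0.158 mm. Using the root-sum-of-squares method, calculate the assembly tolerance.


RSS = sqrt(0.44^2 + 0.158^2)
= sqrt(0.218564)
= 0.4675

0.4675


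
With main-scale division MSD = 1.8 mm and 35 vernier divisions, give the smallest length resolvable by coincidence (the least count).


LC = MSD / n_div
= 1.8 / 35
= 0.0514

0.0514


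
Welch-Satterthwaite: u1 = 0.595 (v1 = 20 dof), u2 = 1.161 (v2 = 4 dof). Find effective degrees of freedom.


uc = sqrt(u1^2 + u2^2) = sqrt(0.595^2 + 1.161^2) = 1.3045865
v_eff = uc^4 / (u1^4/v1 + u2^4/v2)
= 1.3045865^4 / (0.595^4/20 + 1.161^4/4)
= 2.89662 / 0.46048944
v_eff = 6.2903

6.2903


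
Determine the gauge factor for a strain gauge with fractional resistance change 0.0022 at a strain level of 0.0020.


GF = (dR/R) / epsilon
= 0.0022 / 0.0020
= 1.1000

1.1000


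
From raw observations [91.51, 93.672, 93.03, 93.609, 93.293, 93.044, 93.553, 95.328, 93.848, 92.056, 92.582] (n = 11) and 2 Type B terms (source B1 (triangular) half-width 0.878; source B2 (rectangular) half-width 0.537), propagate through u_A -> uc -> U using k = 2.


mean = (91.51 + 93.672 + 93.03 + 93.609 + 93.293 + 93.044 + 93.553 + 95.328 + 93.848 + 92.056 + 92.582) / 11 = 93.22954545
s = sqrt(sum((x - mean)^2)/(n-1)) = 1.0030954
u_A = s / sqrt(n) = 1.0030954 / sqrt(11) = 0.30244464
u_B1 = 0.878 / sqrt(6) = 0.358442
u_B2 = 0.537 / sqrt(3) = 0.31003709
uc = sqrt(0.30244464^2 + 0.358442^2 + 0.31003709^2) = 0.56220675
U = k * uc = 2 * 0.56220675
U = 1.1244

1.1244


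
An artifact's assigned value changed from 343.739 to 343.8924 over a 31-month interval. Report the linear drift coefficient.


rate = (v2 - v1) / months
= (343.8924 - 343.739) / 31
= 0.1534 / 31
= 0.0049

0.0049


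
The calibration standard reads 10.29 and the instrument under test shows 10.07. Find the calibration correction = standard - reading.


Correction = standard - reading
= 10.29 - 10.07
= 0.2200

0.2200


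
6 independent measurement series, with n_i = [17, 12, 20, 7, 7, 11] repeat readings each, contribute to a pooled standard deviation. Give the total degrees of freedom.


nu = sum_i (n_i - 1)
nu = ((17 - 1) + (12 - 1) + (20 - 1) + (7 - 1) + (7 - 1) + (11 - 1))
nu = 16 + 11 + 19 + 6 + 6 + 10
nu = 68

68


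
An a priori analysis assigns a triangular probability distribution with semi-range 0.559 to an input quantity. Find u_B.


u_B = half_width / sqrt(6)
u_B = 0.559 / 2.4494897
u_B = 0.2282

0.2282


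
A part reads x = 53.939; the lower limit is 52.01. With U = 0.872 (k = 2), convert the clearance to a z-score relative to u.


u = U / k = 0.872 / 2 = 0.436
margin = |LSL - x| = |52.01 - 53.939| = 1.929
z = margin / u = 1.929 / 0.436
z = 4.4243

4.4243


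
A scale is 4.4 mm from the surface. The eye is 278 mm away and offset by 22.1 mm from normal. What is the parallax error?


error = h * offset / d
= 4.4 * 22.1 / 278
= 0.3498

0.3498


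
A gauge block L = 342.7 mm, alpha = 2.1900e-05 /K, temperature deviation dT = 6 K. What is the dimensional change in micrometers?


dL = L * alpha * dT
= 342.7 * 2.1900e-05 * 6
= 0.0450308 mm
dL_um = 0.0450308 * 1000 = 45.0308 um

45.0308


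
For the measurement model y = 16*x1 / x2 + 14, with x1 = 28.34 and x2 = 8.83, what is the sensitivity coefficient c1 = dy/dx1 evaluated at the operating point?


y = 16*x1 / x2 + 14
dy/dx1 = 16/x2
Evaluate at x2 = 8.83: c1 = 16 / 8.83
c1 = 1.8120

1.8120


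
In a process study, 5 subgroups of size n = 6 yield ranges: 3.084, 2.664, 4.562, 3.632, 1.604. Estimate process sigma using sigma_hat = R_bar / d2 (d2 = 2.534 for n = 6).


R_bar = (3.084 + 2.664 + 4.562 + 3.632 + 1.604) / 5
R_bar = 15.546 / 5 = 3.1092
sigma_hat = R_bar / d2 = 3.1092 / 2.534 = 1.2270

1.2270


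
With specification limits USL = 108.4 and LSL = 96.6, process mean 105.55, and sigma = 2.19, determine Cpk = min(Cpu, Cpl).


Cpu = (USL - mean) / (3*sigma) = (108.4 - 105.55) / (3*2.19) = 0.4338
Cpl = (mean - LSL) / (3*sigma) = (105.55 - 96.6) / (3*2.19) = 1.3623
Cpk = min(Cpu, Cpl) = 0.4338

0.4338


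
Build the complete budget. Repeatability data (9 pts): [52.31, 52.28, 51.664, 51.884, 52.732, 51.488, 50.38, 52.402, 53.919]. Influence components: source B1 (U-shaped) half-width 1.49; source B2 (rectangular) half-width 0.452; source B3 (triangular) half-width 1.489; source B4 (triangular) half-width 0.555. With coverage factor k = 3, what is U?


mean = (52.31 + 52.28 + 51.664 + 51.884 + 52.732 + 51.488 + 50.38 + 52.402 + 53.919) / 9 = 52.11766667
s = sqrt(sum((x - mean)^2)/(n-1)) = 0.96454497
u_A = s / sqrt(n) = 0.96454497 / sqrt(9) = 0.32151499
u_B1 = 1.49 / sqrt(2) = 1.0535891
u_B2 = 0.452 / sqrt(3) = 0.26096232
u_B3 = 1.489 / sqrt(6) = 0.6078817
u_B4 = 0.555 / sqrt(6) = 0.2265778
uc = sqrt(0.32151499^2 + 1.0535891^2 + 0.26096232^2 + 0.6078817^2 + 0.2265778^2) = 1.3047532
U = k * uc = 3 * 1.3047532
U = 3.9143

3.9143


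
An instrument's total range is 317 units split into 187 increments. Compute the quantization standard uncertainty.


resolution = range / divisions
resolution = 317 / 187 = 1.6951872
u_res = resolution / (2*sqrt(3))
u_res = 1.6951872 / 3.4641016
u_res = 0.4894

0.4894


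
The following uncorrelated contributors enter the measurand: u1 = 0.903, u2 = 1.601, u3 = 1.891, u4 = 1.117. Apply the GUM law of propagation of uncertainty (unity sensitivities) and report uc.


uc = sqrt(0.903^2 + 1.601^2 + 1.891^2 + 1.117^2)
uc = sqrt(8.20218)
uc = 2.8639

2.8639


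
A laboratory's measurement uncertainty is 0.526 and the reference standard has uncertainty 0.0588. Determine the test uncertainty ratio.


TUR = u_lab / u_ref
= 0.526 / 0.0588
= 8.9456

8.9456


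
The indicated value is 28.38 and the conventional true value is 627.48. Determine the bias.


Systematic error = measured - true
= 28.38 - 627.48
= -599.1000

-599.1000


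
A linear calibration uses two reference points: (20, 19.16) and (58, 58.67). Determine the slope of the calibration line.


slope = (y2 - y1) / (x2 - x1)
= (58.67 - 19.16) / (58 - 20)
= 39.5100 / 38
= 1.0397

1.0397


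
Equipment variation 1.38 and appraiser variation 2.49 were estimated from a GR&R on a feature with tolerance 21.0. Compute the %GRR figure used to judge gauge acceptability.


GRR = sqrt(EV^2 + AV^2) = sqrt(1.38^2 + 2.49^2) = 2.8468404
%GRR = GRR / tol * 100 = 2.8468404 / 21.0 * 100
%GRR = 13.5564

13.5564


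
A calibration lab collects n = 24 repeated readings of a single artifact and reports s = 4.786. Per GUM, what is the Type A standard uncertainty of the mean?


u_A = s / sqrt(n)
u_A = 4.786 / sqrt(24)
u_A = 4.786 / 4.8989795
u_A = 0.9769

0.9769


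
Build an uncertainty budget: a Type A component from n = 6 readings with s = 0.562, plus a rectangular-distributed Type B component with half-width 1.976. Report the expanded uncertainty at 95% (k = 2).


u_A = s / sqrt(n) = 0.562 / sqrt(6) = 0.22943554
u_B = half_width / sqrt(3) = 1.976 / sqrt(3) = 1.1408441
uc = sqrt(u_A^2 + u_B^2) = sqrt(0.22943554^2 + 1.1408441^2) = 1.1636864
U = k * uc = 2 * 1.1636864
U = 2.3274

2.3274


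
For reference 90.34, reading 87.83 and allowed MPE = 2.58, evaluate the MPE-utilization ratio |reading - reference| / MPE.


e = indication - reference = 87.83 - 90.34 = -2.5100
|e| = 2.5100
ratio = |e| / MPE = 2.5100 / 2.58
ratio = 0.9729

0.9729


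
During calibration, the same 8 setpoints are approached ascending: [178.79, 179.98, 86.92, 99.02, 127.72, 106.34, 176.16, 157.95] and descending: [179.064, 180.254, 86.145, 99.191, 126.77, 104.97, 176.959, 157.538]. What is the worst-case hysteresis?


|178.79 - 179.064| = 0.2740
|179.98 - 180.254| = 0.2740
|86.92 - 86.145| = 0.7750
|99.02 - 99.191| = 0.1710
|127.72 - 126.77| = 0.9500
|106.34 - 104.97| = 1.3700
|176.16 - 176.959| = 0.7990
|157.95 - 157.538| = 0.4120
hysteresis = max(diffs) = 1.3700

1.3700


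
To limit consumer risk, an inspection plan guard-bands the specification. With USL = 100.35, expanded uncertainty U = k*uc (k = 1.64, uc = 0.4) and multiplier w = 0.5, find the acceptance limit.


U = k * uc = 1.64 * 0.4 = 0.656
guard band g = w * U = 0.5 * 0.656 = 0.328
AL = USL - g = 100.35 - 0.328
AL = 100.0220

100.0220


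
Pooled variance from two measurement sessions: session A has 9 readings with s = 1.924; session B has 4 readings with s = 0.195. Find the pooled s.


s_p = sqrt(((n1-1)*s1^2 + (n2-1)*s2^2) / (n1+n2-2))
numerator = (9-1)*1.924^2 + (4-1)*0.195^2 = 29.614208 + 0.114075 = 29.728283
denominator = 9 + 4 - 2 = 11
s_p^2 = 29.728283 / 11 = 2.7025712
s_p = sqrt(2.7025712) = 1.6439

1.6439


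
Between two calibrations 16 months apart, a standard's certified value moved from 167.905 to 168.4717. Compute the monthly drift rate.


rate = (v2 - v1) / months
= (168.4717 - 167.905) / 16
= 0.5667 / 16
= 0.0354

0.0354


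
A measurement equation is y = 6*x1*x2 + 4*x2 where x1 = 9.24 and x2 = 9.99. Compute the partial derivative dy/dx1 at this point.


y = 6*x1*x2 + 4*x2
dy/dx1 = 6*x2
Evaluate at x2 = 9.99: c1 = 6 * 9.99
c1 = 59.9400

59.9400


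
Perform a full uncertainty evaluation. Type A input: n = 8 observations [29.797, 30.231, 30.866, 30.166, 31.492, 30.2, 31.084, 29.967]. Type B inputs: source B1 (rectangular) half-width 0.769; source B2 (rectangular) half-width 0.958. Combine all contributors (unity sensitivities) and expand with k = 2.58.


mean = (29.797 + 30.231 + 30.866 + 30.166 + 31.492 + 30.2 + 31.084 + 29.967) / 8 = 30.475375
s = sqrt(sum((x - mean)^2)/(n-1)) = 0.59838352
u_A = s / sqrt(n) = 0.59838352 / sqrt(8) = 0.21156052
u_B1 = 0.769 / sqrt(3) = 0.44398236
u_B2 = 0.958 / sqrt(3) = 0.55310156
uc = sqrt(0.21156052^2 + 0.44398236^2 + 0.55310156^2) = 0.7401348
U = k * uc = 2.58 * 0.7401348
U = 1.9095

1.9095


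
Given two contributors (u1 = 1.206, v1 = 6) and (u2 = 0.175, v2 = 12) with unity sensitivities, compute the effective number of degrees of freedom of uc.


uc = sqrt(u1^2 + u2^2) = sqrt(1.206^2 + 0.175^2) = 1.2186308
v_eff = uc^4 / (u1^4/v1 + u2^4/v2)
= 1.2186308^4 / (1.206^4/6 + 0.175^4/12)
= 2.2054063 / 0.35264217
v_eff = 6.2539

6.2539


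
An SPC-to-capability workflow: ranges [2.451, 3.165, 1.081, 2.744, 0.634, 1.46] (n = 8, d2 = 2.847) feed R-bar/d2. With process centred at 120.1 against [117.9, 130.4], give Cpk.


R_bar = (2.451 + 3.165 + 1.081 + 2.744 + 0.634 + 1.46) / 6 = 1.9225
sigma = R_bar / d2 = 1.9225 / 2.847 = 0.67527222
Cp = (USL - LSL)/(6*sigma) = (130.4 - 117.9)/(6*0.67527222) = 3.0852
Cpu = (130.4 - 120.1)/(3*0.67527222) = 5.0844
Cpl = (120.1 - 117.9)/(3*0.67527222) = 1.0860
Cpk = min(Cpu, Cpl) = 1.0860

1.0860


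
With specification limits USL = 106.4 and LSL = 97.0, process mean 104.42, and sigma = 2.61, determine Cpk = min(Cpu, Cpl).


Cpu = (USL - mean) / (3*sigma) = (106.4 - 104.42) / (3*2.61) = 0.2529
Cpl = (mean - LSL) / (3*sigma) = (104.42 - 97.0) / (3*2.61) = 0.9476
Cpk = min(Cpu, Cpl) = 0.2529

0.2529


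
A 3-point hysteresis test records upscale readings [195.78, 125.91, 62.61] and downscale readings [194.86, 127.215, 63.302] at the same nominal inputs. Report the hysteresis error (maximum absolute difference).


|195.78 - 194.86| = 0.9200
|125.91 - 127.215| = 1.3050
|62.61 - 63.302| = 0.6920
hysteresis = max(diffs) = 1.3050

1.3050


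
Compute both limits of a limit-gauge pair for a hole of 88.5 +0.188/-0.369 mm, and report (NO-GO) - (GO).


GO = nominal - lower_tol (smallest hole = maximum material condition)
GO = 88.5 - 0.369 = 88.131
NO-GO = nominal + upper_tol (largest hole = least material condition)
NO-GO = 88.5 + 0.188 = 88.688
spread = NO-GO - GO = 88.688 - 88.131 = 0.5570

0.5570


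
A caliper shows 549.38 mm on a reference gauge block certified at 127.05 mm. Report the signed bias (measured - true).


Systematic error = measured - true
= 549.38 - 127.05
= 422.3300

422.3300


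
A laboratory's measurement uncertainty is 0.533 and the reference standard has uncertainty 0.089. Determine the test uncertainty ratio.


TUR = u_lab / u_ref
= 0.533 / 0.089
= 5.9888

5.9888


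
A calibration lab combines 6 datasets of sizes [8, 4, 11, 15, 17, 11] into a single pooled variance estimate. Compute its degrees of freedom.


nu = sum_i (n_i - 1)
nu = ((8 - 1) + (4 - 1) + (11 - 1) + (15 - 1) + (17 - 1) + (11 - 1))
nu = 7 + 3 + 10 + 14 + 16 + 10
nu = 60

60


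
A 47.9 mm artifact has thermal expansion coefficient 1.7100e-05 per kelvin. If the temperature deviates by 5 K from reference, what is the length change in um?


dL = L * alpha * dT
= 47.9 * 1.7100e-05 * 5
= 0.0040954 mm
dL_um = 0.0040954 * 1000 = 4.0954 um

4.0954


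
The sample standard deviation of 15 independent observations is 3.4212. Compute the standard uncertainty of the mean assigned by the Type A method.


u_A = s / sqrt(n)
u_A = 3.4212 / sqrt(15)
u_A = 3.4212 / 3.8729833
u_A = 0.8834

0.8834


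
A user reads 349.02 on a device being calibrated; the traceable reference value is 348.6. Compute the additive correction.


Correction = standard - reading
= 348.6 - 349.02
= -0.4200

-0.4200


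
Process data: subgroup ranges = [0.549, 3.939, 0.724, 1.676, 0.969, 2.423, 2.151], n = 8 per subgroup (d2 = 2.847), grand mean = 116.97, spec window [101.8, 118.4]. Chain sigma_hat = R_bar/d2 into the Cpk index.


R_bar = (0.549 + 3.939 + 0.724 + 1.676 + 0.969 + 2.423 + 2.151) / 7 = 1.7758571
sigma = R_bar / d2 = 1.7758571 / 2.847 = 0.62376435
Cp = (USL - LSL)/(6*sigma) = (118.4 - 101.8)/(6*0.62376435) = 4.4354
Cpu = (118.4 - 116.97)/(3*0.62376435) = 0.7642
Cpl = (116.97 - 101.8)/(3*0.62376435) = 8.1067
Cpk = min(Cpu, Cpl) = 0.7642

0.7642


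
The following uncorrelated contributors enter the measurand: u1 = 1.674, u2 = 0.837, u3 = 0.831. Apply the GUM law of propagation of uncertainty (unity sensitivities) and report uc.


uc = sqrt(1.674^2 + 0.837^2 + 0.831^2)
uc = sqrt(4.193406)
uc = 2.0478

2.0478


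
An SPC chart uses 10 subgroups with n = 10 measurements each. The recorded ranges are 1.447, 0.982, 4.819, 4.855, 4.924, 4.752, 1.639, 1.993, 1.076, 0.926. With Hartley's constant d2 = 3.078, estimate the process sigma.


R_bar = (1.447 + 0.982 + 4.819 + 4.855 + 4.924 + 4.752 + 1.639 + 1.993 + 1.076 + 0.926) / 10
R_bar = 27.413 / 10 = 2.7413
sigma_hat = R_bar / d2 = 2.7413 / 3.078 = 0.8906

0.8906


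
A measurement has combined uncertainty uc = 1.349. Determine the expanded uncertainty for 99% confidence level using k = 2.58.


U = k * uc
U = 2.58 * 1.349
U = 3.4804

3.4804


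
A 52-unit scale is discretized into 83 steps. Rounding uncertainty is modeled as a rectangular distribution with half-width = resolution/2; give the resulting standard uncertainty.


resolution = range / divisions
resolution = 52 / 83 = 0.62650602
u_res = resolution / (2*sqrt(3))
u_res = 0.62650602 / 3.4641016
u_res = 0.1809

0.1809


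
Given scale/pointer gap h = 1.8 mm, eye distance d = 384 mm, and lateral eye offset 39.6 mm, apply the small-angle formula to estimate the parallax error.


error = h * offset / d
= 1.8 * 39.6 / 384
= 0.1856

0.1856


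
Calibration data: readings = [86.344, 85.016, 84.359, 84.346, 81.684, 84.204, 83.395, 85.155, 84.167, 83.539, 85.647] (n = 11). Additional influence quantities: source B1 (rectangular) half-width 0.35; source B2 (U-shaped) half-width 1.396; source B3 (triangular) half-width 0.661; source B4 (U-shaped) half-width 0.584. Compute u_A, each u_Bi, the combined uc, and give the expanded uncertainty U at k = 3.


mean = (86.344 + 85.016 + 84.359 + 84.346 + 81.684 + 84.204 + 83.395 + 85.155 + 84.167 + 83.539 + 85.647) / 11 = 84.35054545
s = sqrt(sum((x - mean)^2)/(n-1)) = 1.2442679
u_A = s / sqrt(n) = 1.2442679 / sqrt(11) = 0.37516089
u_B1 = 0.35 / sqrt(3) = 0.20207259
u_B2 = 1.396 / sqrt(2) = 0.98712107
u_B3 = 0.661 / sqrt(6) = 0.26985212
u_B4 = 0.584 / sqrt(2) = 0.41295036
uc = sqrt(0.37516089^2 + 0.20207259^2 + 0.98712107^2 + 0.26985212^2 + 0.41295036^2) = 1.182935
U = k * uc = 3 * 1.182935
U = 3.5488

3.5488


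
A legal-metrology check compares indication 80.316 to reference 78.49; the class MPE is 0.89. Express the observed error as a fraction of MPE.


e = indication - reference = 80.316 - 78.49 = 1.8260
|e| = 1.8260
ratio = |e| / MPE = 1.8260 / 0.89
ratio = 2.0517

2.0517


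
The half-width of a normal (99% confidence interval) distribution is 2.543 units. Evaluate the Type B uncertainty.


u_B = half_width / 2.576
u_B = 2.543 / 2.576
u_B = 0.9872

0.9872


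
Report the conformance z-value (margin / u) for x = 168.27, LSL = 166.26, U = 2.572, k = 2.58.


u = U / k = 2.572 / 2.58 = 0.99689922
margin = |LSL - x| = |166.26 - 168.27| = 2.01
z = margin / u = 2.01 / 0.99689922
z = 2.0163

2.0163


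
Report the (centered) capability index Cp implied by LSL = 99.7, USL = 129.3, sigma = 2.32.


Cp = (USL - LSL) / (6 * sigma)
= (129.3 - 99.7) / (6 * 2.32)
= 29.6000 / 13.9200
= 2.1264

2.1264


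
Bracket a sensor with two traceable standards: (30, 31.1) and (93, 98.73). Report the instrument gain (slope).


slope = (y2 - y1) / (x2 - x1)
= (98.73 - 31.1) / (93 - 30)
= 67.6300 / 63
= 1.0735

1.0735


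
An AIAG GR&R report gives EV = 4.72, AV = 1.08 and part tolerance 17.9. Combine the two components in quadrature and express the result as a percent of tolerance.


GRR = sqrt(EV^2 + AV^2) = sqrt(4.72^2 + 1.08^2) = 4.8419831
%GRR = GRR / tol * 100 = 4.8419831 / 17.9 * 100
%GRR = 27.0502

27.0502


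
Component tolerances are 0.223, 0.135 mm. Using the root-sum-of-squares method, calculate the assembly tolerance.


RSS = sqrt(0.223^2 + 0.135^2)
= sqrt(0.067954)
= 0.2607

0.2607


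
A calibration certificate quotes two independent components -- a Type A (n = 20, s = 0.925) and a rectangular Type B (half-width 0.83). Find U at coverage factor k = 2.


u_A = s / sqrt(n) = 0.925 / sqrt(20) = 0.20683629
u_B = half_width / sqrt(3) = 0.83 / sqrt(3) = 0.47920072
uc = sqrt(u_A^2 + u_B^2) = sqrt(0.20683629^2 + 0.47920072^2) = 0.5219335
U = k * uc = 2 * 0.5219335
U = 1.0439

1.0439


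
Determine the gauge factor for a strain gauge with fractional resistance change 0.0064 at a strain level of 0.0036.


GF = (dR/R) / epsilon
= 0.0064 / 0.0036
= 1.7778

1.7778


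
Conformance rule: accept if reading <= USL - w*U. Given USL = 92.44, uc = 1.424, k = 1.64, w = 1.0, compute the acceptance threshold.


U = k * uc = 1.64 * 1.424 = 2.33536
guard band g = w * U = 1.0 * 2.33536 = 2.33536
AL = USL - g = 92.44 - 2.33536
AL = 90.1046

90.1046


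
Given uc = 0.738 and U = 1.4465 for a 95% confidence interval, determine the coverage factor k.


k = U / uc
k = 1.4465 / 0.738
k = 1.96

1.96


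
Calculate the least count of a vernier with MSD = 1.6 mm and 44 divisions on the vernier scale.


LC = MSD / n_div
= 1.6 / 44
= 0.0364

0.0364


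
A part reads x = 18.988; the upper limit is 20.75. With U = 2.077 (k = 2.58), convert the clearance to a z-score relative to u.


u = U / k = 2.077 / 2.58 = 0.80503876
margin = |USL - x| = |20.75 - 18.988| = 1.762
z = margin / u = 1.762 / 0.80503876
z = 2.1887

2.1887


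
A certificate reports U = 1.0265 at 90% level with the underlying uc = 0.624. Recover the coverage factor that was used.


k = U / uc
k = 1.0265 / 0.624
k = 1.645

1.645


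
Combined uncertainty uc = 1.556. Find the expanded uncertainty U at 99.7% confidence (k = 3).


U = k * uc
U = 3 * 1.556
U = 4.6680

4.6680


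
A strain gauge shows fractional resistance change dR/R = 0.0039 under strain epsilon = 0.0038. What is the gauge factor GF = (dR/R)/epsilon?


GF = (dR/R) / epsilon
= 0.0039 / 0.0038
= 1.0263

1.0263


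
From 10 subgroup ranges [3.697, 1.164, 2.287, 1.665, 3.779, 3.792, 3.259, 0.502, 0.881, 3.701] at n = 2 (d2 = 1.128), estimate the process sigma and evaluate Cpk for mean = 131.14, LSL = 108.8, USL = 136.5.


R_bar = (3.697 + 1.164 + 2.287 + 1.665 + 3.779 + 3.792 + 3.259 + 0.502 + 0.881 + 3.701) / 10 = 2.4727
sigma = R_bar / d2 = 2.4727 / 1.128 = 2.1921099
Cp = (USL - LSL)/(6*sigma) = (136.5 - 108.8)/(6*2.1921099) = 2.1060
Cpu = (136.5 - 131.14)/(3*2.1921099) = 0.8150
Cpl = (131.14 - 108.8)/(3*2.1921099) = 3.3970
Cpk = min(Cpu, Cpl) = 0.8150

0.8150


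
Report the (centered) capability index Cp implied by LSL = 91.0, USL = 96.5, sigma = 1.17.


Cp = (USL - LSL) / (6 * sigma)
= (96.5 - 91.0) / (6 * 1.17)
= 5.5000 / 7.0200
= 0.7835

0.7835


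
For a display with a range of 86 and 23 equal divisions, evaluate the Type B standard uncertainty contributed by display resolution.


resolution = range / divisions
resolution = 86 / 23 = 3.7391304
u_res = resolution / (2*sqrt(3))
u_res = 3.7391304 / 3.4641016
u_res = 1.0794

1.0794


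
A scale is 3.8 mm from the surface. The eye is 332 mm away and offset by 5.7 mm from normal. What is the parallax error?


error = h * offset / d
= 3.8 * 5.7 / 332
= 0.0652

0.0652


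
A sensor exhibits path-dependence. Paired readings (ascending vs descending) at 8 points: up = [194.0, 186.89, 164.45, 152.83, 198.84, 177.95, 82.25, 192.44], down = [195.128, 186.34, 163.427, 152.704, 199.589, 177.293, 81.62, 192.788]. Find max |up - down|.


|194.0 - 195.128| = 1.1280
|186.89 - 186.34| = 0.5500
|164.45 - 163.427| = 1.0230
|152.83 - 152.704| = 0.1260
|198.84 - 199.589| = 0.7490
|177.95 - 177.293| = 0.6570
|82.25 - 81.62| = 0.6300
|192.44 - 192.788| = 0.3480
hysteresis = max(diffs) = 1.1280

1.1280


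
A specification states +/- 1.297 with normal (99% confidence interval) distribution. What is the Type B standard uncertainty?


u_B = half_width / 2.576
u_B = 1.297 / 2.576
u_B = 0.5035

0.5035


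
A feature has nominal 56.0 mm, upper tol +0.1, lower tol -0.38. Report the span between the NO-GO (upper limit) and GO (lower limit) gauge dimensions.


GO = nominal - lower_tol (smallest hole = maximum material condition)
GO = 56.0 - 0.38 = 55.62
NO-GO = nominal + upper_tol (largest hole = least material condition)
NO-GO = 56.0 + 0.1 = 56.1
spread = NO-GO - GO = 56.1 - 55.62 = 0.4800

0.4800


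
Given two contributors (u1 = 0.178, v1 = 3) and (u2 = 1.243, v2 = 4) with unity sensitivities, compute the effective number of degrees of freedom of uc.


uc = sqrt(u1^2 + u2^2) = sqrt(0.178^2 + 1.243^2) = 1.2556803
v_eff = uc^4 / (u1^4/v1 + u2^4/v2)
= 1.2556803^4 / (0.178^4/3 + 1.243^4/4)
= 2.486087 / 0.59712873
v_eff = 4.1634

4.1634


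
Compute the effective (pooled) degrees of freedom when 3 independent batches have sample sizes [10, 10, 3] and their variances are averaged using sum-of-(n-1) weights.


nu = sum_i (n_i - 1)
nu = ((10 - 1) + (10 - 1) + (3 - 1))
nu = 9 + 9 + 2
nu = 20

20


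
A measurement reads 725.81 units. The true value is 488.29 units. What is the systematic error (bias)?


Systematic error = measured - true
= 725.81 - 488.29
= 237.5200

237.5200


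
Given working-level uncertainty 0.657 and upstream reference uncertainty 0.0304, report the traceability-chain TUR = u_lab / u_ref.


TUR = u_lab / u_ref
= 0.657 / 0.0304
= 21.6118

21.6118


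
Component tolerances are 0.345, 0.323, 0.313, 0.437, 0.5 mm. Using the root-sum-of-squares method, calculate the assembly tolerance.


RSS = sqrt(0.345^2 + 0.323^2 + 0.313^2 + 0.437^2 + 0.5^2)
= sqrt(0.762292)
= 0.8731

0.8731


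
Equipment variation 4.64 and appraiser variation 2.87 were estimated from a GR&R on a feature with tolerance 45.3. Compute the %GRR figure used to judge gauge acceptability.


GRR = sqrt(EV^2 + AV^2) = sqrt(4.64^2 + 2.87^2) = 5.4558684
%GRR = GRR / tol * 100 = 5.4558684 / 45.3 * 100
%GRR = 12.0439

12.0439


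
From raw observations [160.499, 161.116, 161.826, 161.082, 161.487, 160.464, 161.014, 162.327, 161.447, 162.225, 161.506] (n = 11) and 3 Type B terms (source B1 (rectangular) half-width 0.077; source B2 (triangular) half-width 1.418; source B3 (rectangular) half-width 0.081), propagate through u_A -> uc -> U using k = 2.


mean = (160.499 + 161.116 + 161.826 + 161.082 + 161.487 + 160.464 + 161.014 + 162.327 + 161.447 + 162.225 + 161.506) / 11 = 161.363
s = sqrt(sum((x - mean)^2)/(n-1)) = 0.61205049
u_A = s / sqrt(n) = 0.61205049 / sqrt(11) = 0.18454017
u_B1 = 0.077 / sqrt(3) = 0.044455971
u_B2 = 1.418 / sqrt(6) = 0.57889608
u_B3 = 0.081 / sqrt(3) = 0.046765372
uc = sqrt(0.18454017^2 + 0.044455971^2 + 0.57889608^2 + 0.046765372^2) = 0.61101479
U = k * uc = 2 * 0.61101479
U = 1.2220

1.2220


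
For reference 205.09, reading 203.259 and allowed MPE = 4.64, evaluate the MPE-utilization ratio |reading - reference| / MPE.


e = indication - reference = 203.259 - 205.09 = -1.8310
|e| = 1.8310
ratio = |e| / MPE = 1.8310 / 4.64
ratio = 0.3946

0.3946
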